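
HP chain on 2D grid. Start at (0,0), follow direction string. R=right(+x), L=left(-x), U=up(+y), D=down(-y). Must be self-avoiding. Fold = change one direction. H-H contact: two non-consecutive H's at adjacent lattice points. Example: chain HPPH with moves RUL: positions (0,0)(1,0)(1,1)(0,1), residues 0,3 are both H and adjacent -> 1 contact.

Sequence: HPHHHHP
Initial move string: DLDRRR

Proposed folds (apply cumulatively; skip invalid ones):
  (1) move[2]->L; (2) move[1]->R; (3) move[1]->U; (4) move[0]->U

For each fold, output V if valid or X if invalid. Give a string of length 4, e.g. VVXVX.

Initial: DLDRRR -> [(0, 0), (0, -1), (-1, -1), (-1, -2), (0, -2), (1, -2), (2, -2)]
Fold 1: move[2]->L => DLLRRR INVALID (collision), skipped
Fold 2: move[1]->R => DRDRRR VALID
Fold 3: move[1]->U => DUDRRR INVALID (collision), skipped
Fold 4: move[0]->U => URDRRR VALID

Answer: XVXV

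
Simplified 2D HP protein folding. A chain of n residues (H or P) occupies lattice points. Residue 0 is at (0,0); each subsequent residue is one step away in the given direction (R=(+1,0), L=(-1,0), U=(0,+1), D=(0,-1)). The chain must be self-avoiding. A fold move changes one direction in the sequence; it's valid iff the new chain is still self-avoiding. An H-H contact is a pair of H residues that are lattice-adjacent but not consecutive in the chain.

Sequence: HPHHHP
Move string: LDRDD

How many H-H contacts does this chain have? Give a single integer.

Answer: 1

Derivation:
Positions: [(0, 0), (-1, 0), (-1, -1), (0, -1), (0, -2), (0, -3)]
H-H contact: residue 0 @(0,0) - residue 3 @(0, -1)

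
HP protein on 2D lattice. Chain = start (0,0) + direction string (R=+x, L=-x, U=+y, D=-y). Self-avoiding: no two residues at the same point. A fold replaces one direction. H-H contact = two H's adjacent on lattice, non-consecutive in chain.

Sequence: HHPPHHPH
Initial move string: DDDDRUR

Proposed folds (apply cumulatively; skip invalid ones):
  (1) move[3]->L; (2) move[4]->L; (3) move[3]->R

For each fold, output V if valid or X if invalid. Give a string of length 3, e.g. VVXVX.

Initial: DDDDRUR -> [(0, 0), (0, -1), (0, -2), (0, -3), (0, -4), (1, -4), (1, -3), (2, -3)]
Fold 1: move[3]->L => DDDLRUR INVALID (collision), skipped
Fold 2: move[4]->L => DDDDLUR INVALID (collision), skipped
Fold 3: move[3]->R => DDDRRUR VALID

Answer: XXV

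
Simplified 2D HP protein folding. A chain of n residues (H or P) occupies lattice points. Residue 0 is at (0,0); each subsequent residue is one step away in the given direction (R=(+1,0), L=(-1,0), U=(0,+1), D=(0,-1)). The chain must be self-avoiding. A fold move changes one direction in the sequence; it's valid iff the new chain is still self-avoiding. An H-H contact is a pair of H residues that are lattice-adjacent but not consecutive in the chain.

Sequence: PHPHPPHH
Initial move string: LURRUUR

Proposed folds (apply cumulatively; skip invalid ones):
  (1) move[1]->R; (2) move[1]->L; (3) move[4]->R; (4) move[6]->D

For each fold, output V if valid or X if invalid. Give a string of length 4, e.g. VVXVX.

Answer: XXVX

Derivation:
Initial: LURRUUR -> [(0, 0), (-1, 0), (-1, 1), (0, 1), (1, 1), (1, 2), (1, 3), (2, 3)]
Fold 1: move[1]->R => LRRRUUR INVALID (collision), skipped
Fold 2: move[1]->L => LLRRUUR INVALID (collision), skipped
Fold 3: move[4]->R => LURRRUR VALID
Fold 4: move[6]->D => LURRRUD INVALID (collision), skipped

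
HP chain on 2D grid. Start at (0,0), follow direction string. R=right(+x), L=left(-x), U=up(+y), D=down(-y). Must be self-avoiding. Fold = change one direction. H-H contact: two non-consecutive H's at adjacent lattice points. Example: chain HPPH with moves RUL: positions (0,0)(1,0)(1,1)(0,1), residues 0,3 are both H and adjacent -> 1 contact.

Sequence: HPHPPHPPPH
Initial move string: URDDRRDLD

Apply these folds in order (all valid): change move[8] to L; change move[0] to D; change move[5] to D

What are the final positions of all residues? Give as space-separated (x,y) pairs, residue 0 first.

Initial moves: URDDRRDLD
Fold: move[8]->L => URDDRRDLL (positions: [(0, 0), (0, 1), (1, 1), (1, 0), (1, -1), (2, -1), (3, -1), (3, -2), (2, -2), (1, -2)])
Fold: move[0]->D => DRDDRRDLL (positions: [(0, 0), (0, -1), (1, -1), (1, -2), (1, -3), (2, -3), (3, -3), (3, -4), (2, -4), (1, -4)])
Fold: move[5]->D => DRDDRDDLL (positions: [(0, 0), (0, -1), (1, -1), (1, -2), (1, -3), (2, -3), (2, -4), (2, -5), (1, -5), (0, -5)])

Answer: (0,0) (0,-1) (1,-1) (1,-2) (1,-3) (2,-3) (2,-4) (2,-5) (1,-5) (0,-5)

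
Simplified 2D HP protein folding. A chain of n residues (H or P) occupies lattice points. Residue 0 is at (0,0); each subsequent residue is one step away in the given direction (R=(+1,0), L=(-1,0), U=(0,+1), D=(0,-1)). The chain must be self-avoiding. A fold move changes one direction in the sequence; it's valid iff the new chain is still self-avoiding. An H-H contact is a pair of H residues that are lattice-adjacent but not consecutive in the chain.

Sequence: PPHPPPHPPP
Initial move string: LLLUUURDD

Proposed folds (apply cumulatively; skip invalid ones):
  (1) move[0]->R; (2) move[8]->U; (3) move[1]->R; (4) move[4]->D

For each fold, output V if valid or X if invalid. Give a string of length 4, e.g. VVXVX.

Answer: XXXX

Derivation:
Initial: LLLUUURDD -> [(0, 0), (-1, 0), (-2, 0), (-3, 0), (-3, 1), (-3, 2), (-3, 3), (-2, 3), (-2, 2), (-2, 1)]
Fold 1: move[0]->R => RLLUUURDD INVALID (collision), skipped
Fold 2: move[8]->U => LLLUUURDU INVALID (collision), skipped
Fold 3: move[1]->R => LRLUUURDD INVALID (collision), skipped
Fold 4: move[4]->D => LLLUDURDD INVALID (collision), skipped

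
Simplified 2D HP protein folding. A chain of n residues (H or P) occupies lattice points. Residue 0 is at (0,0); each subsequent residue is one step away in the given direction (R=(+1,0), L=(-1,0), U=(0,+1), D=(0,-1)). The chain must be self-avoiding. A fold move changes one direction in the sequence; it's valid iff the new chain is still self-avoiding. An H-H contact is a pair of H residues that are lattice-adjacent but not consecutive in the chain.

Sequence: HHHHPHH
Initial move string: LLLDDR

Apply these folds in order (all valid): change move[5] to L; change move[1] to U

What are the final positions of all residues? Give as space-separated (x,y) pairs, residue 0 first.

Answer: (0,0) (-1,0) (-1,1) (-2,1) (-2,0) (-2,-1) (-3,-1)

Derivation:
Initial moves: LLLDDR
Fold: move[5]->L => LLLDDL (positions: [(0, 0), (-1, 0), (-2, 0), (-3, 0), (-3, -1), (-3, -2), (-4, -2)])
Fold: move[1]->U => LULDDL (positions: [(0, 0), (-1, 0), (-1, 1), (-2, 1), (-2, 0), (-2, -1), (-3, -1)])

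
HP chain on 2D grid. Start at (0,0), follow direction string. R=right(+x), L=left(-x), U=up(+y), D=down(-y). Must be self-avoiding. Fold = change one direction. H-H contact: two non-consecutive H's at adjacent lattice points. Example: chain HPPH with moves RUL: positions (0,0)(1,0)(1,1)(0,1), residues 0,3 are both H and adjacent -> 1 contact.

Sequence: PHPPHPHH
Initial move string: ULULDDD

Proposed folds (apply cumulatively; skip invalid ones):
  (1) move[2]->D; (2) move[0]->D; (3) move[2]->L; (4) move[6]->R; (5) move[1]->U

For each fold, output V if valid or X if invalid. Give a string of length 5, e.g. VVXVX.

Initial: ULULDDD -> [(0, 0), (0, 1), (-1, 1), (-1, 2), (-2, 2), (-2, 1), (-2, 0), (-2, -1)]
Fold 1: move[2]->D => ULDLDDD VALID
Fold 2: move[0]->D => DLDLDDD VALID
Fold 3: move[2]->L => DLLLDDD VALID
Fold 4: move[6]->R => DLLLDDR VALID
Fold 5: move[1]->U => DULLDDR INVALID (collision), skipped

Answer: VVVVX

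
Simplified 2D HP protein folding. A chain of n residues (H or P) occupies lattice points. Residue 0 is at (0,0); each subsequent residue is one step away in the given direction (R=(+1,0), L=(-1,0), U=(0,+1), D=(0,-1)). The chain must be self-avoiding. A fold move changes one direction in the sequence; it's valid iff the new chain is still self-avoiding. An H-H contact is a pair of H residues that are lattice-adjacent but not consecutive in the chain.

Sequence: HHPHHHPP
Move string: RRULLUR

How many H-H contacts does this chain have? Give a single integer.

Positions: [(0, 0), (1, 0), (2, 0), (2, 1), (1, 1), (0, 1), (0, 2), (1, 2)]
H-H contact: residue 0 @(0,0) - residue 5 @(0, 1)
H-H contact: residue 1 @(1,0) - residue 4 @(1, 1)

Answer: 2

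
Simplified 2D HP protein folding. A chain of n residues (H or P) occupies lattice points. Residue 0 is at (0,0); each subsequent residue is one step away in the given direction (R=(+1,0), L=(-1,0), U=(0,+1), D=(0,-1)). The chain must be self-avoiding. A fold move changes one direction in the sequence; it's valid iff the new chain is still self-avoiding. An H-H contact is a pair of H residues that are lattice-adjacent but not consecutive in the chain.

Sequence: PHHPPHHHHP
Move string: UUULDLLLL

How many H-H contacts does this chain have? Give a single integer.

Answer: 1

Derivation:
Positions: [(0, 0), (0, 1), (0, 2), (0, 3), (-1, 3), (-1, 2), (-2, 2), (-3, 2), (-4, 2), (-5, 2)]
H-H contact: residue 2 @(0,2) - residue 5 @(-1, 2)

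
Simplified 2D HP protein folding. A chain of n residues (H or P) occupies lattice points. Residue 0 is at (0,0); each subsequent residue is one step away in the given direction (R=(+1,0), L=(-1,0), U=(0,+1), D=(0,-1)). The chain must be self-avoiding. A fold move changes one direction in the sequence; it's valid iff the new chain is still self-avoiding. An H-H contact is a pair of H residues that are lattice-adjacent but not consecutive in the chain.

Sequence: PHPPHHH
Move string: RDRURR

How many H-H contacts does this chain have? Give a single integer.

Positions: [(0, 0), (1, 0), (1, -1), (2, -1), (2, 0), (3, 0), (4, 0)]
H-H contact: residue 1 @(1,0) - residue 4 @(2, 0)

Answer: 1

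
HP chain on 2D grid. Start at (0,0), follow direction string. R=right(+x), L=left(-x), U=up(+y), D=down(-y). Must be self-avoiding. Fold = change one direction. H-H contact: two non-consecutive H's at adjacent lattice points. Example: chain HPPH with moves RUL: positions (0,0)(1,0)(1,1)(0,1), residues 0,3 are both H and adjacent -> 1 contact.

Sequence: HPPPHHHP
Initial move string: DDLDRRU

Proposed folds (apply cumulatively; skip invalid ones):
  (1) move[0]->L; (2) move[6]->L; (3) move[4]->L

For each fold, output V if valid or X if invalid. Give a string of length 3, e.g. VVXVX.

Answer: VXX

Derivation:
Initial: DDLDRRU -> [(0, 0), (0, -1), (0, -2), (-1, -2), (-1, -3), (0, -3), (1, -3), (1, -2)]
Fold 1: move[0]->L => LDLDRRU VALID
Fold 2: move[6]->L => LDLDRRL INVALID (collision), skipped
Fold 3: move[4]->L => LDLDLRU INVALID (collision), skipped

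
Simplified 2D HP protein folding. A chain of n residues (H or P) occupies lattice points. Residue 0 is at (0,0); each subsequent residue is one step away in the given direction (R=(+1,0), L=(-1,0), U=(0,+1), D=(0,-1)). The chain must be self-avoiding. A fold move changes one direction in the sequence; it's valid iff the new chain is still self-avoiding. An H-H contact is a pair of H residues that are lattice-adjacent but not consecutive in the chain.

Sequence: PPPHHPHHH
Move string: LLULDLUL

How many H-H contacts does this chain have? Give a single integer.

Positions: [(0, 0), (-1, 0), (-2, 0), (-2, 1), (-3, 1), (-3, 0), (-4, 0), (-4, 1), (-5, 1)]
H-H contact: residue 4 @(-3,1) - residue 7 @(-4, 1)

Answer: 1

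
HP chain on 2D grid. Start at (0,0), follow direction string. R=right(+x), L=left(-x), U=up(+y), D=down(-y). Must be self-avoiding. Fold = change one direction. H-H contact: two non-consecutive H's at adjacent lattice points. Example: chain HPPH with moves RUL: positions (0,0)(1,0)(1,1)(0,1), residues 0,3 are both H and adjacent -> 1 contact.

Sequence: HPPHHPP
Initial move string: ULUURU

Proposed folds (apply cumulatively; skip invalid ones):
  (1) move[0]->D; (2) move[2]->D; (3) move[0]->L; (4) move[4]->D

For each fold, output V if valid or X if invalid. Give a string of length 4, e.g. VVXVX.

Answer: VXVX

Derivation:
Initial: ULUURU -> [(0, 0), (0, 1), (-1, 1), (-1, 2), (-1, 3), (0, 3), (0, 4)]
Fold 1: move[0]->D => DLUURU VALID
Fold 2: move[2]->D => DLDURU INVALID (collision), skipped
Fold 3: move[0]->L => LLUURU VALID
Fold 4: move[4]->D => LLUUDU INVALID (collision), skipped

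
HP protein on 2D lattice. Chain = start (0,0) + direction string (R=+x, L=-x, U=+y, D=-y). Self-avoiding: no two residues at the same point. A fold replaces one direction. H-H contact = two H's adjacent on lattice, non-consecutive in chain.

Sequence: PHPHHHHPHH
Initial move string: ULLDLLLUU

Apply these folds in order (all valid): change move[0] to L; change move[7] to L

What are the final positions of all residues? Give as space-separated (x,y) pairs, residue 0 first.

Answer: (0,0) (-1,0) (-2,0) (-3,0) (-3,-1) (-4,-1) (-5,-1) (-6,-1) (-7,-1) (-7,0)

Derivation:
Initial moves: ULLDLLLUU
Fold: move[0]->L => LLLDLLLUU (positions: [(0, 0), (-1, 0), (-2, 0), (-3, 0), (-3, -1), (-4, -1), (-5, -1), (-6, -1), (-6, 0), (-6, 1)])
Fold: move[7]->L => LLLDLLLLU (positions: [(0, 0), (-1, 0), (-2, 0), (-3, 0), (-3, -1), (-4, -1), (-5, -1), (-6, -1), (-7, -1), (-7, 0)])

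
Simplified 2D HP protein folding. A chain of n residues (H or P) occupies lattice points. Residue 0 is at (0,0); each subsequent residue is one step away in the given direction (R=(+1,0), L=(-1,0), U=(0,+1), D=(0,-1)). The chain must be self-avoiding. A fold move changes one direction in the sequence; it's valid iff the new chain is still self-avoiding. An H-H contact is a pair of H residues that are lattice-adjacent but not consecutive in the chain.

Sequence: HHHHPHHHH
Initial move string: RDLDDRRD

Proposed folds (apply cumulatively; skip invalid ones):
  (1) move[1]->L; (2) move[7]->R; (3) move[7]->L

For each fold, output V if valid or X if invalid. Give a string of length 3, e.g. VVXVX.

Answer: XVX

Derivation:
Initial: RDLDDRRD -> [(0, 0), (1, 0), (1, -1), (0, -1), (0, -2), (0, -3), (1, -3), (2, -3), (2, -4)]
Fold 1: move[1]->L => RLLDDRRD INVALID (collision), skipped
Fold 2: move[7]->R => RDLDDRRR VALID
Fold 3: move[7]->L => RDLDDRRL INVALID (collision), skipped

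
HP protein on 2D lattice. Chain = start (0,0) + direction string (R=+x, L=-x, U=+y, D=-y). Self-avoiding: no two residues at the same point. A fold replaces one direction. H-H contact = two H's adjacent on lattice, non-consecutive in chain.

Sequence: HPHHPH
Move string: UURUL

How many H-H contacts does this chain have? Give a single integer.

Answer: 1

Derivation:
Positions: [(0, 0), (0, 1), (0, 2), (1, 2), (1, 3), (0, 3)]
H-H contact: residue 2 @(0,2) - residue 5 @(0, 3)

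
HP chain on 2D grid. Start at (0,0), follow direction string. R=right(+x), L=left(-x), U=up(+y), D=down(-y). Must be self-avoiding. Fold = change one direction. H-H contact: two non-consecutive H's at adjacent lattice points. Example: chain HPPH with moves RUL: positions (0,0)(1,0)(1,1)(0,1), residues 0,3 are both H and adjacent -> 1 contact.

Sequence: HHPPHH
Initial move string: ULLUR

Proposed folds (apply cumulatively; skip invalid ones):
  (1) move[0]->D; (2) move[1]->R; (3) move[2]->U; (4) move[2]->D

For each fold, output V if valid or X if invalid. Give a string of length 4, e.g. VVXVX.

Initial: ULLUR -> [(0, 0), (0, 1), (-1, 1), (-2, 1), (-2, 2), (-1, 2)]
Fold 1: move[0]->D => DLLUR VALID
Fold 2: move[1]->R => DRLUR INVALID (collision), skipped
Fold 3: move[2]->U => DLUUR VALID
Fold 4: move[2]->D => DLDUR INVALID (collision), skipped

Answer: VXVX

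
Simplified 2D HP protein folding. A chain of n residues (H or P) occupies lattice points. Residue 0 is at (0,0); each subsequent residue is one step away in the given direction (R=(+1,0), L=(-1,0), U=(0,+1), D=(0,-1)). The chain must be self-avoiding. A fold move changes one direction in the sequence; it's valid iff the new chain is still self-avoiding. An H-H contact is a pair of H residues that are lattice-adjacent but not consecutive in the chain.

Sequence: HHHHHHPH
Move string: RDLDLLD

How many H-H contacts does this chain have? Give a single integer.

Positions: [(0, 0), (1, 0), (1, -1), (0, -1), (0, -2), (-1, -2), (-2, -2), (-2, -3)]
H-H contact: residue 0 @(0,0) - residue 3 @(0, -1)

Answer: 1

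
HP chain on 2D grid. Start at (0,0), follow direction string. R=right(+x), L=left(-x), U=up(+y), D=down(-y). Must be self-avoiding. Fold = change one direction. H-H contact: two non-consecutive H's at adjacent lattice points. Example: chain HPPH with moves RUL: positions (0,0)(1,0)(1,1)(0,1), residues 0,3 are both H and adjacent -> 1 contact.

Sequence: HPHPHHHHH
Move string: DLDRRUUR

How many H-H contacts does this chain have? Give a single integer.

Positions: [(0, 0), (0, -1), (-1, -1), (-1, -2), (0, -2), (1, -2), (1, -1), (1, 0), (2, 0)]
H-H contact: residue 0 @(0,0) - residue 7 @(1, 0)

Answer: 1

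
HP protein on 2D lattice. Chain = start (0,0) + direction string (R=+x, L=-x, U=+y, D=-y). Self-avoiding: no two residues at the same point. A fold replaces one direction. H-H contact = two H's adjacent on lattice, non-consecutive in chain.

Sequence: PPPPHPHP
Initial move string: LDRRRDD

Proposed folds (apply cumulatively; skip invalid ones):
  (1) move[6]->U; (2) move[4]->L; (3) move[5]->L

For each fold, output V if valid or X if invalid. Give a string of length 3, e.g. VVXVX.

Initial: LDRRRDD -> [(0, 0), (-1, 0), (-1, -1), (0, -1), (1, -1), (2, -1), (2, -2), (2, -3)]
Fold 1: move[6]->U => LDRRRDU INVALID (collision), skipped
Fold 2: move[4]->L => LDRRLDD INVALID (collision), skipped
Fold 3: move[5]->L => LDRRRLD INVALID (collision), skipped

Answer: XXX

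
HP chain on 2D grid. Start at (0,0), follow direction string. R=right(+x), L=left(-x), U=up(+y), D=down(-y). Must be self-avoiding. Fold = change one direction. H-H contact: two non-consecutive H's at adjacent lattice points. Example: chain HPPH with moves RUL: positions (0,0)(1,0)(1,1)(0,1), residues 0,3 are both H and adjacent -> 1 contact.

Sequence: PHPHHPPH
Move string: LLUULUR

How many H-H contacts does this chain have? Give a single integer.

Answer: 1

Derivation:
Positions: [(0, 0), (-1, 0), (-2, 0), (-2, 1), (-2, 2), (-3, 2), (-3, 3), (-2, 3)]
H-H contact: residue 4 @(-2,2) - residue 7 @(-2, 3)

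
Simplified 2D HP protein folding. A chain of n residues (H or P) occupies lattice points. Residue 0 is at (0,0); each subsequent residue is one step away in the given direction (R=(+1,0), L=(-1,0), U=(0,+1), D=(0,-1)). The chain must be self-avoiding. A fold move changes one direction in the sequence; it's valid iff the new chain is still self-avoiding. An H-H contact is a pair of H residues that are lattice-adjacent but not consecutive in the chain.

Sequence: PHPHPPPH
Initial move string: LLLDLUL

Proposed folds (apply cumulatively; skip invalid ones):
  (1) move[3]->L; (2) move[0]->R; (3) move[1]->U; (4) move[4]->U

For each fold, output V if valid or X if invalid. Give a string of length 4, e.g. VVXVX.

Initial: LLLDLUL -> [(0, 0), (-1, 0), (-2, 0), (-3, 0), (-3, -1), (-4, -1), (-4, 0), (-5, 0)]
Fold 1: move[3]->L => LLLLLUL VALID
Fold 2: move[0]->R => RLLLLUL INVALID (collision), skipped
Fold 3: move[1]->U => LULLLUL VALID
Fold 4: move[4]->U => LULLUUL VALID

Answer: VXVV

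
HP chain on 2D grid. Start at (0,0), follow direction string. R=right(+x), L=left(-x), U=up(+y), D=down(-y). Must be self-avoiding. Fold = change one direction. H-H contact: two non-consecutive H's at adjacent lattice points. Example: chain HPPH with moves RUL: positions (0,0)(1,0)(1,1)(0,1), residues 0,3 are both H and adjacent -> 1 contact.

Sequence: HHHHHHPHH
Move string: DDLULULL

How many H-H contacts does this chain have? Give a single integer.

Answer: 1

Derivation:
Positions: [(0, 0), (0, -1), (0, -2), (-1, -2), (-1, -1), (-2, -1), (-2, 0), (-3, 0), (-4, 0)]
H-H contact: residue 1 @(0,-1) - residue 4 @(-1, -1)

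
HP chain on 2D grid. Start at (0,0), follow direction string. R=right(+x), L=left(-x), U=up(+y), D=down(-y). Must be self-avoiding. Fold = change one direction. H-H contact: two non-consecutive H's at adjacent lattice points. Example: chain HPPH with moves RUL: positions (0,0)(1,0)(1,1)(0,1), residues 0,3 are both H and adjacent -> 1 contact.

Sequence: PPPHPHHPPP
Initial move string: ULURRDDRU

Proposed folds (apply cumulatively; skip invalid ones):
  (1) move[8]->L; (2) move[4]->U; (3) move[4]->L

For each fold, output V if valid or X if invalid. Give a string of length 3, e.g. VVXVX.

Answer: XXX

Derivation:
Initial: ULURRDDRU -> [(0, 0), (0, 1), (-1, 1), (-1, 2), (0, 2), (1, 2), (1, 1), (1, 0), (2, 0), (2, 1)]
Fold 1: move[8]->L => ULURRDDRL INVALID (collision), skipped
Fold 2: move[4]->U => ULURUDDRU INVALID (collision), skipped
Fold 3: move[4]->L => ULURLDDRU INVALID (collision), skipped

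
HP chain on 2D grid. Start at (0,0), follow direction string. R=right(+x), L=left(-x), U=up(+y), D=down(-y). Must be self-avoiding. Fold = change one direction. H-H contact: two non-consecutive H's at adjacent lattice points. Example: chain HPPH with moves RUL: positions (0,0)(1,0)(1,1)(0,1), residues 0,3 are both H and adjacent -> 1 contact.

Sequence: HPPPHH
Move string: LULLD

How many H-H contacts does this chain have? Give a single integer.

Positions: [(0, 0), (-1, 0), (-1, 1), (-2, 1), (-3, 1), (-3, 0)]
No H-H contacts found.

Answer: 0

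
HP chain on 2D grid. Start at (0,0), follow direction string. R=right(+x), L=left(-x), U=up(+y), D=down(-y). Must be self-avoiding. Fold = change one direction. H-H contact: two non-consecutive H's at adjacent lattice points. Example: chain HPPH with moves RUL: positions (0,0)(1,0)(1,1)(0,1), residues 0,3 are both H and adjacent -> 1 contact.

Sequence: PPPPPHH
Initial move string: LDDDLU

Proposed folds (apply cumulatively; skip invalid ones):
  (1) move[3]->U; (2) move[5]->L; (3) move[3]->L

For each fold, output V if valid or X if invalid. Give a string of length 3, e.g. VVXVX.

Answer: XVV

Derivation:
Initial: LDDDLU -> [(0, 0), (-1, 0), (-1, -1), (-1, -2), (-1, -3), (-2, -3), (-2, -2)]
Fold 1: move[3]->U => LDDULU INVALID (collision), skipped
Fold 2: move[5]->L => LDDDLL VALID
Fold 3: move[3]->L => LDDLLL VALID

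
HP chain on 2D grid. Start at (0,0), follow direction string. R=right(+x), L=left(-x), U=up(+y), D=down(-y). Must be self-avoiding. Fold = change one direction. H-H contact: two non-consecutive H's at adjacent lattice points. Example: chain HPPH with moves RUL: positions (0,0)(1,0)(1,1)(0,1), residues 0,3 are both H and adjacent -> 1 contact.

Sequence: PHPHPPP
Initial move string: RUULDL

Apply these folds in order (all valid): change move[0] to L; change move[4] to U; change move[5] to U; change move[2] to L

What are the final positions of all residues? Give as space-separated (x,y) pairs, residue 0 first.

Initial moves: RUULDL
Fold: move[0]->L => LUULDL (positions: [(0, 0), (-1, 0), (-1, 1), (-1, 2), (-2, 2), (-2, 1), (-3, 1)])
Fold: move[4]->U => LUULUL (positions: [(0, 0), (-1, 0), (-1, 1), (-1, 2), (-2, 2), (-2, 3), (-3, 3)])
Fold: move[5]->U => LUULUU (positions: [(0, 0), (-1, 0), (-1, 1), (-1, 2), (-2, 2), (-2, 3), (-2, 4)])
Fold: move[2]->L => LULLUU (positions: [(0, 0), (-1, 0), (-1, 1), (-2, 1), (-3, 1), (-3, 2), (-3, 3)])

Answer: (0,0) (-1,0) (-1,1) (-2,1) (-3,1) (-3,2) (-3,3)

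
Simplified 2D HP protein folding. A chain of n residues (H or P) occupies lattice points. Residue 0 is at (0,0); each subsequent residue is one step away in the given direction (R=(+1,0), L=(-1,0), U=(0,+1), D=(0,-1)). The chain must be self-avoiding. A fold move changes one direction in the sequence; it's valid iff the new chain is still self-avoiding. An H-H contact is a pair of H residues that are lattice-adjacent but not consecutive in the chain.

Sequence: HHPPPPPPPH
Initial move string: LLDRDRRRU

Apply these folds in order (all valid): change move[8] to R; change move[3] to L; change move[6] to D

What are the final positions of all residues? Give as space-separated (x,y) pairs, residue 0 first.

Answer: (0,0) (-1,0) (-2,0) (-2,-1) (-3,-1) (-3,-2) (-2,-2) (-2,-3) (-1,-3) (0,-3)

Derivation:
Initial moves: LLDRDRRRU
Fold: move[8]->R => LLDRDRRRR (positions: [(0, 0), (-1, 0), (-2, 0), (-2, -1), (-1, -1), (-1, -2), (0, -2), (1, -2), (2, -2), (3, -2)])
Fold: move[3]->L => LLDLDRRRR (positions: [(0, 0), (-1, 0), (-2, 0), (-2, -1), (-3, -1), (-3, -2), (-2, -2), (-1, -2), (0, -2), (1, -2)])
Fold: move[6]->D => LLDLDRDRR (positions: [(0, 0), (-1, 0), (-2, 0), (-2, -1), (-3, -1), (-3, -2), (-2, -2), (-2, -3), (-1, -3), (0, -3)])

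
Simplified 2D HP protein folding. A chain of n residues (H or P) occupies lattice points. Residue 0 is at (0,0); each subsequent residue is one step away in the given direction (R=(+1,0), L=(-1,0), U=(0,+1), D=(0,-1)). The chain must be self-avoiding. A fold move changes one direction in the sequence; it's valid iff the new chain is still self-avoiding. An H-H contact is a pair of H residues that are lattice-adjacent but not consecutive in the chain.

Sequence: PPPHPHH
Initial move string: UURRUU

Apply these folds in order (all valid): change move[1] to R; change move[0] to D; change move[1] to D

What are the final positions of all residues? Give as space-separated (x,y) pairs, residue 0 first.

Answer: (0,0) (0,-1) (0,-2) (1,-2) (2,-2) (2,-1) (2,0)

Derivation:
Initial moves: UURRUU
Fold: move[1]->R => URRRUU (positions: [(0, 0), (0, 1), (1, 1), (2, 1), (3, 1), (3, 2), (3, 3)])
Fold: move[0]->D => DRRRUU (positions: [(0, 0), (0, -1), (1, -1), (2, -1), (3, -1), (3, 0), (3, 1)])
Fold: move[1]->D => DDRRUU (positions: [(0, 0), (0, -1), (0, -2), (1, -2), (2, -2), (2, -1), (2, 0)])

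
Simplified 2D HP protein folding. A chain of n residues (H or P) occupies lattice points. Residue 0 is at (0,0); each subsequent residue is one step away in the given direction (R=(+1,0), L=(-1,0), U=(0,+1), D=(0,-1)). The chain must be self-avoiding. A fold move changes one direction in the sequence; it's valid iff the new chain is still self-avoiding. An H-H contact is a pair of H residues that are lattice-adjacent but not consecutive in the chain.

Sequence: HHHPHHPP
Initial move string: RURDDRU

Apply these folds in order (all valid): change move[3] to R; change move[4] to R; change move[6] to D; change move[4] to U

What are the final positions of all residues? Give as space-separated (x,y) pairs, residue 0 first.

Initial moves: RURDDRU
Fold: move[3]->R => RURRDRU (positions: [(0, 0), (1, 0), (1, 1), (2, 1), (3, 1), (3, 0), (4, 0), (4, 1)])
Fold: move[4]->R => RURRRRU (positions: [(0, 0), (1, 0), (1, 1), (2, 1), (3, 1), (4, 1), (5, 1), (5, 2)])
Fold: move[6]->D => RURRRRD (positions: [(0, 0), (1, 0), (1, 1), (2, 1), (3, 1), (4, 1), (5, 1), (5, 0)])
Fold: move[4]->U => RURRURD (positions: [(0, 0), (1, 0), (1, 1), (2, 1), (3, 1), (3, 2), (4, 2), (4, 1)])

Answer: (0,0) (1,0) (1,1) (2,1) (3,1) (3,2) (4,2) (4,1)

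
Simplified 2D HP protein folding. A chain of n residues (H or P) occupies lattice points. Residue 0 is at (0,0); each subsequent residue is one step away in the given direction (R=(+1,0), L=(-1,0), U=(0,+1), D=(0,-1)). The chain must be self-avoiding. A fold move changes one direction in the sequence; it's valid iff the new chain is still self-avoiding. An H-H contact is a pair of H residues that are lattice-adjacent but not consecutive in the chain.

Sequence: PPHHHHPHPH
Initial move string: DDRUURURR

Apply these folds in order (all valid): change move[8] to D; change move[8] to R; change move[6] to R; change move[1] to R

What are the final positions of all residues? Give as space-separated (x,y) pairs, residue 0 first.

Answer: (0,0) (0,-1) (1,-1) (2,-1) (2,0) (2,1) (3,1) (4,1) (5,1) (6,1)

Derivation:
Initial moves: DDRUURURR
Fold: move[8]->D => DDRUURURD (positions: [(0, 0), (0, -1), (0, -2), (1, -2), (1, -1), (1, 0), (2, 0), (2, 1), (3, 1), (3, 0)])
Fold: move[8]->R => DDRUURURR (positions: [(0, 0), (0, -1), (0, -2), (1, -2), (1, -1), (1, 0), (2, 0), (2, 1), (3, 1), (4, 1)])
Fold: move[6]->R => DDRUURRRR (positions: [(0, 0), (0, -1), (0, -2), (1, -2), (1, -1), (1, 0), (2, 0), (3, 0), (4, 0), (5, 0)])
Fold: move[1]->R => DRRUURRRR (positions: [(0, 0), (0, -1), (1, -1), (2, -1), (2, 0), (2, 1), (3, 1), (4, 1), (5, 1), (6, 1)])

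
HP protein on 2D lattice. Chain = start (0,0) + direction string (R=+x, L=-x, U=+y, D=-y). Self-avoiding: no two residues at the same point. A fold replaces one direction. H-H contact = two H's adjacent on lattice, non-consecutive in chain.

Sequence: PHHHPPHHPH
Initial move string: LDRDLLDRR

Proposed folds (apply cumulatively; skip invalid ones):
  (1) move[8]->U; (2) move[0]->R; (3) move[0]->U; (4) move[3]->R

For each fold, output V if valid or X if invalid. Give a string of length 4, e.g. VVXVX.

Answer: XVXX

Derivation:
Initial: LDRDLLDRR -> [(0, 0), (-1, 0), (-1, -1), (0, -1), (0, -2), (-1, -2), (-2, -2), (-2, -3), (-1, -3), (0, -3)]
Fold 1: move[8]->U => LDRDLLDRU INVALID (collision), skipped
Fold 2: move[0]->R => RDRDLLDRR VALID
Fold 3: move[0]->U => UDRDLLDRR INVALID (collision), skipped
Fold 4: move[3]->R => RDRRLLDRR INVALID (collision), skipped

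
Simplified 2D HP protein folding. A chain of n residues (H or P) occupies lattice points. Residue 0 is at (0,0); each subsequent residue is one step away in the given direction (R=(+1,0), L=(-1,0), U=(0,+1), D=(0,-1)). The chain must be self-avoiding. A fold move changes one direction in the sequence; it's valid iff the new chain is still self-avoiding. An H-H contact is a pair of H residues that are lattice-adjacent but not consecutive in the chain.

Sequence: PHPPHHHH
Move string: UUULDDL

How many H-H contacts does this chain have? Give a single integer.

Positions: [(0, 0), (0, 1), (0, 2), (0, 3), (-1, 3), (-1, 2), (-1, 1), (-2, 1)]
H-H contact: residue 1 @(0,1) - residue 6 @(-1, 1)

Answer: 1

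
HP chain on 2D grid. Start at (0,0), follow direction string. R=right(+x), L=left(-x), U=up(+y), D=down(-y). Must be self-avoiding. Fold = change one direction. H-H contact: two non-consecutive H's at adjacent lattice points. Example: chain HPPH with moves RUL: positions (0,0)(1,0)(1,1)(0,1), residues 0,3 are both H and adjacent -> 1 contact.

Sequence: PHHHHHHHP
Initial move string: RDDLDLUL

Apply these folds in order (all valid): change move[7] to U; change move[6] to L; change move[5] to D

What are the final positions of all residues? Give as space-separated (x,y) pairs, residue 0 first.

Initial moves: RDDLDLUL
Fold: move[7]->U => RDDLDLUU (positions: [(0, 0), (1, 0), (1, -1), (1, -2), (0, -2), (0, -3), (-1, -3), (-1, -2), (-1, -1)])
Fold: move[6]->L => RDDLDLLU (positions: [(0, 0), (1, 0), (1, -1), (1, -2), (0, -2), (0, -3), (-1, -3), (-2, -3), (-2, -2)])
Fold: move[5]->D => RDDLDDLU (positions: [(0, 0), (1, 0), (1, -1), (1, -2), (0, -2), (0, -3), (0, -4), (-1, -4), (-1, -3)])

Answer: (0,0) (1,0) (1,-1) (1,-2) (0,-2) (0,-3) (0,-4) (-1,-4) (-1,-3)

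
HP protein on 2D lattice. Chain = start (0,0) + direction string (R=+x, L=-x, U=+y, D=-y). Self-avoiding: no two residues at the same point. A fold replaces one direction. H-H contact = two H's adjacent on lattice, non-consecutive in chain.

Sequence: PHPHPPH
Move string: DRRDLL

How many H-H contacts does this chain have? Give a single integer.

Positions: [(0, 0), (0, -1), (1, -1), (2, -1), (2, -2), (1, -2), (0, -2)]
H-H contact: residue 1 @(0,-1) - residue 6 @(0, -2)

Answer: 1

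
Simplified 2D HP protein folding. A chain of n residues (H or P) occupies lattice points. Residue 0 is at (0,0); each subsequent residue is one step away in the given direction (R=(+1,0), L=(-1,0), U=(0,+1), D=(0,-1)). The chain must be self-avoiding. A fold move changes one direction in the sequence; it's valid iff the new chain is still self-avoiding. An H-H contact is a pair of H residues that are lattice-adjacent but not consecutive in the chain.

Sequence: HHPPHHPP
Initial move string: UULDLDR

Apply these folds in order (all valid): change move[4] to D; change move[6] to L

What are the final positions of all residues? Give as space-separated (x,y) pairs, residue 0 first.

Answer: (0,0) (0,1) (0,2) (-1,2) (-1,1) (-1,0) (-1,-1) (-2,-1)

Derivation:
Initial moves: UULDLDR
Fold: move[4]->D => UULDDDR (positions: [(0, 0), (0, 1), (0, 2), (-1, 2), (-1, 1), (-1, 0), (-1, -1), (0, -1)])
Fold: move[6]->L => UULDDDL (positions: [(0, 0), (0, 1), (0, 2), (-1, 2), (-1, 1), (-1, 0), (-1, -1), (-2, -1)])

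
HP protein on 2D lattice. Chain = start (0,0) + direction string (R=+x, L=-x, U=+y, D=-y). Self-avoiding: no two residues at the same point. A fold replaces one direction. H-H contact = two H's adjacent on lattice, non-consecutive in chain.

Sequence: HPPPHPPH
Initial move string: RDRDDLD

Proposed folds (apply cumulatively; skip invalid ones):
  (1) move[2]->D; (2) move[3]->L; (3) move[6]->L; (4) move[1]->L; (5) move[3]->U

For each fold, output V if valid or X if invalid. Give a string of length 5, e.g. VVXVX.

Initial: RDRDDLD -> [(0, 0), (1, 0), (1, -1), (2, -1), (2, -2), (2, -3), (1, -3), (1, -4)]
Fold 1: move[2]->D => RDDDDLD VALID
Fold 2: move[3]->L => RDDLDLD VALID
Fold 3: move[6]->L => RDDLDLL VALID
Fold 4: move[1]->L => RLDLDLL INVALID (collision), skipped
Fold 5: move[3]->U => RDDUDLL INVALID (collision), skipped

Answer: VVVXX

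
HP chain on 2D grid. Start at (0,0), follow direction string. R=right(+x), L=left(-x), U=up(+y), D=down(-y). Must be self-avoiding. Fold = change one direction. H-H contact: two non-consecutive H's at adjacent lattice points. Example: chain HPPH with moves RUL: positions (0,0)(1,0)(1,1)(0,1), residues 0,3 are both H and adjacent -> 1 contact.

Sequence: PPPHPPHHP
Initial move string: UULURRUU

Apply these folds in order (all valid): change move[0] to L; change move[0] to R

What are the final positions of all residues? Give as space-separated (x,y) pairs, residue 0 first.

Answer: (0,0) (1,0) (1,1) (0,1) (0,2) (1,2) (2,2) (2,3) (2,4)

Derivation:
Initial moves: UULURRUU
Fold: move[0]->L => LULURRUU (positions: [(0, 0), (-1, 0), (-1, 1), (-2, 1), (-2, 2), (-1, 2), (0, 2), (0, 3), (0, 4)])
Fold: move[0]->R => RULURRUU (positions: [(0, 0), (1, 0), (1, 1), (0, 1), (0, 2), (1, 2), (2, 2), (2, 3), (2, 4)])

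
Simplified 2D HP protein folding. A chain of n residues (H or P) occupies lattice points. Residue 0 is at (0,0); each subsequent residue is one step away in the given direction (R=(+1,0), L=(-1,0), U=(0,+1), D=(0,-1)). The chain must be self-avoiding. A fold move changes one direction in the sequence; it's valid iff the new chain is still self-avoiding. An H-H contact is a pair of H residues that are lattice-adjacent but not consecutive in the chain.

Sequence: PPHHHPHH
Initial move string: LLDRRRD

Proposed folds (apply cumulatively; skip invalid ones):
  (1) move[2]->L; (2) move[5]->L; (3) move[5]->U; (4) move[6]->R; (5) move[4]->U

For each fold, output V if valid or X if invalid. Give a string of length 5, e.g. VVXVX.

Initial: LLDRRRD -> [(0, 0), (-1, 0), (-2, 0), (-2, -1), (-1, -1), (0, -1), (1, -1), (1, -2)]
Fold 1: move[2]->L => LLLRRRD INVALID (collision), skipped
Fold 2: move[5]->L => LLDRRLD INVALID (collision), skipped
Fold 3: move[5]->U => LLDRRUD INVALID (collision), skipped
Fold 4: move[6]->R => LLDRRRR VALID
Fold 5: move[4]->U => LLDRURR INVALID (collision), skipped

Answer: XXXVX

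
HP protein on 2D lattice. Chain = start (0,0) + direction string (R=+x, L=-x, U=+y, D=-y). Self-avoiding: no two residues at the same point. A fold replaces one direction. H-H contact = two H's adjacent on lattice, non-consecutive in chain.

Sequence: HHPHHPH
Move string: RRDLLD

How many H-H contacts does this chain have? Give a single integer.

Answer: 1

Derivation:
Positions: [(0, 0), (1, 0), (2, 0), (2, -1), (1, -1), (0, -1), (0, -2)]
H-H contact: residue 1 @(1,0) - residue 4 @(1, -1)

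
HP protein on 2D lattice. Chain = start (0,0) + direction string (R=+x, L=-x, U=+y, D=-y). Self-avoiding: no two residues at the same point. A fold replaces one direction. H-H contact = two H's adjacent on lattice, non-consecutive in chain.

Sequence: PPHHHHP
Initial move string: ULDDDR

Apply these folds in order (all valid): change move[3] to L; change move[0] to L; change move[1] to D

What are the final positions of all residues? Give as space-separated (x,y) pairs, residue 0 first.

Initial moves: ULDDDR
Fold: move[3]->L => ULDLDR (positions: [(0, 0), (0, 1), (-1, 1), (-1, 0), (-2, 0), (-2, -1), (-1, -1)])
Fold: move[0]->L => LLDLDR (positions: [(0, 0), (-1, 0), (-2, 0), (-2, -1), (-3, -1), (-3, -2), (-2, -2)])
Fold: move[1]->D => LDDLDR (positions: [(0, 0), (-1, 0), (-1, -1), (-1, -2), (-2, -2), (-2, -3), (-1, -3)])

Answer: (0,0) (-1,0) (-1,-1) (-1,-2) (-2,-2) (-2,-3) (-1,-3)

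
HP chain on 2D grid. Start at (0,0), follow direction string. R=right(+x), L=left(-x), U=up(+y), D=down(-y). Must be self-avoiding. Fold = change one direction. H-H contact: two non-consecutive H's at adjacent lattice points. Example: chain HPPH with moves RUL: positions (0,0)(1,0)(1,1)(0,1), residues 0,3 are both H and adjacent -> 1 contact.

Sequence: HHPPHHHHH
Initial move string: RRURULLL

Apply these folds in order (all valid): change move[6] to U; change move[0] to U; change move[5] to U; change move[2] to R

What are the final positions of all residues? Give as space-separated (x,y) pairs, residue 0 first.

Initial moves: RRURULLL
Fold: move[6]->U => RRURULUL (positions: [(0, 0), (1, 0), (2, 0), (2, 1), (3, 1), (3, 2), (2, 2), (2, 3), (1, 3)])
Fold: move[0]->U => URURULUL (positions: [(0, 0), (0, 1), (1, 1), (1, 2), (2, 2), (2, 3), (1, 3), (1, 4), (0, 4)])
Fold: move[5]->U => URURUUUL (positions: [(0, 0), (0, 1), (1, 1), (1, 2), (2, 2), (2, 3), (2, 4), (2, 5), (1, 5)])
Fold: move[2]->R => URRRUUUL (positions: [(0, 0), (0, 1), (1, 1), (2, 1), (3, 1), (3, 2), (3, 3), (3, 4), (2, 4)])

Answer: (0,0) (0,1) (1,1) (2,1) (3,1) (3,2) (3,3) (3,4) (2,4)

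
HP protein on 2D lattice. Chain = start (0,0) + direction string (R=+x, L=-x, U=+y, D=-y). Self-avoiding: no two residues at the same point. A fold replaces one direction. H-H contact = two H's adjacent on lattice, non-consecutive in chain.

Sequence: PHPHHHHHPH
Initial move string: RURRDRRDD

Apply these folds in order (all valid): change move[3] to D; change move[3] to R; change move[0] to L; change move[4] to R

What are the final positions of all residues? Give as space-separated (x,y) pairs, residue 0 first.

Initial moves: RURRDRRDD
Fold: move[3]->D => RURDDRRDD (positions: [(0, 0), (1, 0), (1, 1), (2, 1), (2, 0), (2, -1), (3, -1), (4, -1), (4, -2), (4, -3)])
Fold: move[3]->R => RURRDRRDD (positions: [(0, 0), (1, 0), (1, 1), (2, 1), (3, 1), (3, 0), (4, 0), (5, 0), (5, -1), (5, -2)])
Fold: move[0]->L => LURRDRRDD (positions: [(0, 0), (-1, 0), (-1, 1), (0, 1), (1, 1), (1, 0), (2, 0), (3, 0), (3, -1), (3, -2)])
Fold: move[4]->R => LURRRRRDD (positions: [(0, 0), (-1, 0), (-1, 1), (0, 1), (1, 1), (2, 1), (3, 1), (4, 1), (4, 0), (4, -1)])

Answer: (0,0) (-1,0) (-1,1) (0,1) (1,1) (2,1) (3,1) (4,1) (4,0) (4,-1)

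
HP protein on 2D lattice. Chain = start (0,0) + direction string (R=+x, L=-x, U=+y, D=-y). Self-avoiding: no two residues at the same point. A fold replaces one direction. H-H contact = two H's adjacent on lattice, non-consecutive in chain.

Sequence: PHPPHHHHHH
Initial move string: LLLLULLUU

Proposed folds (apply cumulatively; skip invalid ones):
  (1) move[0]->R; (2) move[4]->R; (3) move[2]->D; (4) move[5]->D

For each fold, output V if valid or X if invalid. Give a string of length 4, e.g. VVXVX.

Initial: LLLLULLUU -> [(0, 0), (-1, 0), (-2, 0), (-3, 0), (-4, 0), (-4, 1), (-5, 1), (-6, 1), (-6, 2), (-6, 3)]
Fold 1: move[0]->R => RLLLULLUU INVALID (collision), skipped
Fold 2: move[4]->R => LLLLRLLUU INVALID (collision), skipped
Fold 3: move[2]->D => LLDLULLUU VALID
Fold 4: move[5]->D => LLDLUDLUU INVALID (collision), skipped

Answer: XXVX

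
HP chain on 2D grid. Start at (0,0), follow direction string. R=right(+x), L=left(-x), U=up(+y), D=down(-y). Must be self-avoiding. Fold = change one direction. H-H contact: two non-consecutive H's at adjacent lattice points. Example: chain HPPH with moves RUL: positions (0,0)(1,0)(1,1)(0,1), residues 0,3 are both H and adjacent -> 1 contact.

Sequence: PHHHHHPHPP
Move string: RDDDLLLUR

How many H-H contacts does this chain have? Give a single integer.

Answer: 0

Derivation:
Positions: [(0, 0), (1, 0), (1, -1), (1, -2), (1, -3), (0, -3), (-1, -3), (-2, -3), (-2, -2), (-1, -2)]
No H-H contacts found.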